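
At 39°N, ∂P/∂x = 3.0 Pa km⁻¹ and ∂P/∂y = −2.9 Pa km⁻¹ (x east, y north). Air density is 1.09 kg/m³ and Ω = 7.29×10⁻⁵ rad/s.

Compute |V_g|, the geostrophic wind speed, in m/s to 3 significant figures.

41.7 m/s

Coriolis parameter at 39°N:
f = 2Ω sin φ = 2 × 7.29×10⁻⁵ × sin 39° = 9.18×10⁻⁵ s⁻¹
Component geostrophic relations (x east, y north):
u_g = −(1/(fρ)) ∂P/∂y,  v_g = (1/(fρ)) ∂P/∂x
u_g = −(−2.9×10⁻³)/(9.18×10⁻⁵ × 1.09) = 29.0 m/s;  v_g = (3.0×10⁻³)/(9.18×10⁻⁵ × 1.09) = 30.0 m/s
|V_g| = √(u_g² + v_g²) = 41.7 m/s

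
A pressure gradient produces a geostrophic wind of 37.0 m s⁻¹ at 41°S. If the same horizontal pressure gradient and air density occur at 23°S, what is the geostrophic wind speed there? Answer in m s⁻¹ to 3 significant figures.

With the same pressure gradient and density, V_g ∝ 1/f ∝ 1/sin φ.
V₂ = V₁ · sin φ₁ / sin φ₂ = 37.0 × sin 41° / sin 23°
V₂ = 37.0 × 0.6561/0.3907 = 62.1 m s⁻¹

62.1 m s⁻¹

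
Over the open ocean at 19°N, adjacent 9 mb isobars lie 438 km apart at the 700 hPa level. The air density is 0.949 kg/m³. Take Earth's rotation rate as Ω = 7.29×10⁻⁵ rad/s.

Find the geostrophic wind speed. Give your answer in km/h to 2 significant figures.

Coriolis parameter at 19°N:
f = 2Ω sin φ = 2 × 7.29×10⁻⁵ × sin 19° = 4.75×10⁻⁵ s⁻¹
Pressure gradient: |∂P/∂n| = 900 Pa / 438000 m = 2.05×10⁻³ Pa/m
Geostrophic balance (pressure-gradient force = Coriolis force):
V_g = (1/(fρ)) |∂P/∂n| = 2.05×10⁻³ / (4.75×10⁻⁵ × 0.949) = 45.6 m/s
Converting: 45.6 m/s × 3.6 = 160 km/h

160 km/h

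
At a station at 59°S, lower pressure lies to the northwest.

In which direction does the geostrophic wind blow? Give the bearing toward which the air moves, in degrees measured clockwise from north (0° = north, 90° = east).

225°

The pressure-gradient force points toward the northwest (bearing 315°).
Geostrophic balance: in the Southern Hemisphere the Coriolis force deflects motion to the left, so the geostrophic wind blows 90° to the left of the pressure-gradient force (low pressure on the right).
Rotating 315° by 90° counterclockwise gives 225° — the wind blows toward the southwest.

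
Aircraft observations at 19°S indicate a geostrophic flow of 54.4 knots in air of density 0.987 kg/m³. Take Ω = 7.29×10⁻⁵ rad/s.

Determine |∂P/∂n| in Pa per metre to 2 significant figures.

1.3×10⁻³ Pa/m

Coriolis parameter at 19°S:
f = 2Ω sin φ = 2 × 7.29×10⁻⁵ × sin 19° = 4.75×10⁻⁵ s⁻¹
Wind speed in SI: 54.4 knots = 28.0 m/s
Geostrophic balance rearranged: |∂P/∂n| = f ρ V_g
|∂P/∂n| = 4.75×10⁻⁵ × 0.987 × 28.0 = 1.31×10⁻³ Pa/m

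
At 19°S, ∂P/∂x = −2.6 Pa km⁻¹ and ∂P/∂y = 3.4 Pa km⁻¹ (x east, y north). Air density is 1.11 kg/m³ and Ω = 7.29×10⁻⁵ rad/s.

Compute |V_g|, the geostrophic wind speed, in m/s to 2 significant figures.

Coriolis parameter at 19°S:
f = 2Ω sin φ = 2 × 7.29×10⁻⁵ × sin 19° = 4.75×10⁻⁵ s⁻¹
In the Southern Hemisphere f is negative: f = −4.75×10⁻⁵ s⁻¹.
Component geostrophic relations (x east, y north):
u_g = −(1/(fρ)) ∂P/∂y,  v_g = (1/(fρ)) ∂P/∂x
u_g = −(3.4×10⁻³)/(−4.75×10⁻⁵ × 1.11) = 64.5 m/s;  v_g = (−2.6×10⁻³)/(−4.75×10⁻⁵ × 1.11) = 49.3 m/s
|V_g| = √(u_g² + v_g²) = 81.2 m/s

81 m/s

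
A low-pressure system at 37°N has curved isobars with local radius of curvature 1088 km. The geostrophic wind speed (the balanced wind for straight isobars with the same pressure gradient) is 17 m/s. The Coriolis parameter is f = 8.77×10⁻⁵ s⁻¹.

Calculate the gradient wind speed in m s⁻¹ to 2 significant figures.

15 m s⁻¹

Around a low, centrifugal force acts outward with Coriolis, so pressure-gradient force balances both:
(1/ρ)|∂P/∂n| = fV + V²/R  →  V² + fR·V − fR·V_g = 0
With fR = 8.77×10⁻⁵ × 1088×10³ m = 95.4 m/s:
V = [−fR + √((fR)² + 4 fR V_g)]/2 = [−95.4 + √(95.4² + 4×95.4×17)]/2 = 14.7 m/s
Subgeostrophic (V < V_g = 17 m/s), as expected around a low.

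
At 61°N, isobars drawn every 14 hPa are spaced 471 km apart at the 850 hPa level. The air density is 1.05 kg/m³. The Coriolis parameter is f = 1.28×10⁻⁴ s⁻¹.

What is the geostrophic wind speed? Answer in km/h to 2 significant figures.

80 km/h

Pressure gradient: |∂P/∂n| = 1400 Pa / 471000 m = 2.97×10⁻³ Pa/m
Geostrophic balance (pressure-gradient force = Coriolis force):
V_g = (1/(fρ)) |∂P/∂n| = 2.97×10⁻³ / (1.28×10⁻⁴ × 1.05) = 22.1 m/s
Converting: 22.1 m/s × 3.6 = 80 km/h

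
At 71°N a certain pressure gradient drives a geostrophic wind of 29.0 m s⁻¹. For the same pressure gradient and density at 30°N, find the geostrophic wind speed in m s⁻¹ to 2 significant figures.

55 m s⁻¹

With the same pressure gradient and density, V_g ∝ 1/f ∝ 1/sin φ.
V₂ = V₁ · sin φ₁ / sin φ₂ = 29.0 × sin 71° / sin 30°
V₂ = 29.0 × 0.9455/0.5000 = 55 m s⁻¹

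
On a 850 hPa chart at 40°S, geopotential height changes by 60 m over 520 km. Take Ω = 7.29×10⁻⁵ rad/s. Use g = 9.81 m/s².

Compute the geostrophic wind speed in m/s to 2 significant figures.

12 m/s

Coriolis parameter at 40°S:
f = 2Ω sin φ = 2 × 7.29×10⁻⁵ × sin 40° = 9.37×10⁻⁵ s⁻¹
Height gradient: |∂Z/∂n| = 60 m / 520000 m = 1.15×10⁻⁴
On a pressure surface, geostrophic balance gives V_g = (g/f)|∂Z/∂n|:
V_g = 9.81 × 1.15×10⁻⁴ / 9.37×10⁻⁵ = 12.1 m/s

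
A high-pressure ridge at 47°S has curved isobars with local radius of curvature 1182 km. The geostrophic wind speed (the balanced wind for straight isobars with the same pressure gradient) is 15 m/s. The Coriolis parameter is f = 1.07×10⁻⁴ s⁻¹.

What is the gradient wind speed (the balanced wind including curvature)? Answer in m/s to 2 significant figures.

Around a high, pressure-gradient force acts outward with centrifugal, so Coriolis balances both:
fV = (1/ρ)|∂P/∂n| + V²/R  →  V² − fR·V + fR·V_g = 0
With fR = 1.07×10⁻⁴ × 1182×10³ m = 126 m/s:
V = [fR − √((fR)² − 4 fR V_g)]/2 = [126 − √(126² − 4×126×15)]/2 = 17.4 m/s
Supergeostrophic (V > V_g = 15 m/s), as expected around a high.

17 m/s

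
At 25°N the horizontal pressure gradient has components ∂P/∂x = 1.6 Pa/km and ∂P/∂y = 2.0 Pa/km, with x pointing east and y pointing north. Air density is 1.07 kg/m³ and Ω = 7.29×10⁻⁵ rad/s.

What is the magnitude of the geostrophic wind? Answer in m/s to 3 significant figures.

Coriolis parameter at 25°N:
f = 2Ω sin φ = 2 × 7.29×10⁻⁵ × sin 25° = 6.16×10⁻⁵ s⁻¹
Component geostrophic relations (x east, y north):
u_g = −(1/(fρ)) ∂P/∂y,  v_g = (1/(fρ)) ∂P/∂x
u_g = −(2.0×10⁻³)/(6.16×10⁻⁵ × 1.07) = −30.3 m/s;  v_g = (1.6×10⁻³)/(6.16×10⁻⁵ × 1.07) = 24.3 m/s
|V_g| = √(u_g² + v_g²) = 38.8 m/s

38.8 m/s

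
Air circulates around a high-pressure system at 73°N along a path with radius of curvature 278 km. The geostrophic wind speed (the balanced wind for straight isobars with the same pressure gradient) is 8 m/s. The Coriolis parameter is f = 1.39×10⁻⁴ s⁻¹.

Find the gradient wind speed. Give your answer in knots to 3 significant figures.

22.0 knots

Around a high, pressure-gradient force acts outward with centrifugal, so Coriolis balances both:
fV = (1/ρ)|∂P/∂n| + V²/R  →  V² − fR·V + fR·V_g = 0
With fR = 1.39×10⁻⁴ × 278×10³ m = 38.6 m/s:
V = [fR − √((fR)² − 4 fR V_g)]/2 = [38.6 − √(38.6² − 4×38.6×8)]/2 = 11.3 m/s
Supergeostrophic (V > V_g = 8 m/s), as expected around a high.
Converting: 11.3 m/s × 1.944 = 22.0 knots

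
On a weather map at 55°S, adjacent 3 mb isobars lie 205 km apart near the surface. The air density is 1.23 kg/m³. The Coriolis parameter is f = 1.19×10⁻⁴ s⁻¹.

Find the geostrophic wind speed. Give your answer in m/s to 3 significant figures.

10.00 m/s

Pressure gradient: |∂P/∂n| = 300 Pa / 205000 m = 1.46×10⁻³ Pa/m
Geostrophic balance (pressure-gradient force = Coriolis force):
V_g = (1/(fρ)) |∂P/∂n| = 1.46×10⁻³ / (1.19×10⁻⁴ × 1.23) = 10.00 m/s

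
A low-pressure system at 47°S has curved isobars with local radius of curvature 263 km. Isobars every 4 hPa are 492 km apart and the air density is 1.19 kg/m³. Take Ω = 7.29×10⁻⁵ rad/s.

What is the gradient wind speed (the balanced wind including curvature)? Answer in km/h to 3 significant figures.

19.4 km/h

Coriolis parameter at 47°S:
f = 2Ω sin φ = 2 × 7.29×10⁻⁵ × sin 47° = 1.07×10⁻⁴ s⁻¹
Pressure gradient: |∂P/∂n| = 400 Pa / 492000 m = 8.13×10⁻⁴ Pa/m
Geostrophic speed: V_g = |∂P/∂n|/(fρ) = 8.13×10⁻⁴/(1.07×10⁻⁴ × 1.19) = 6.41 m/s
Around a low, centrifugal force acts outward with Coriolis, so pressure-gradient force balances both:
(1/ρ)|∂P/∂n| = fV + V²/R  →  V² + fR·V − fR·V_g = 0
With fR = 1.07×10⁻⁴ × 263×10³ m = 28.0 m/s:
V = [−fR + √((fR)² + 4 fR V_g)]/2 = [−28.0 + √(28.0² + 4×28.0×6.41)]/2 = 5.38 m/s
Subgeostrophic (V < V_g = 6.41 m/s), as expected around a low.
Converting: 5.38 m/s × 3.6 = 19.4 km/h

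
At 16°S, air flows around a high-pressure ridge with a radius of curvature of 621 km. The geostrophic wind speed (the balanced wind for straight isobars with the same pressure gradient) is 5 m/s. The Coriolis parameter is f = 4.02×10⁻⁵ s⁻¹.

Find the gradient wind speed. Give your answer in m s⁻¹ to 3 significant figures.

Around a high, pressure-gradient force acts outward with centrifugal, so Coriolis balances both:
fV = (1/ρ)|∂P/∂n| + V²/R  →  V² − fR·V + fR·V_g = 0
With fR = 4.02×10⁻⁵ × 621×10³ m = 25.0 m/s:
V = [fR − √((fR)² − 4 fR V_g)]/2 = [25.0 − √(25.0² − 4×25.0×5)]/2 = 6.92 m/s
Supergeostrophic (V > V_g = 5 m/s), as expected around a high.

6.92 m s⁻¹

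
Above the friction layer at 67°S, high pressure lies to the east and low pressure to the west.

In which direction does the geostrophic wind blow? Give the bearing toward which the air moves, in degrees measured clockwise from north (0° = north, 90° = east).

The pressure-gradient force points toward the west (bearing 270°).
Geostrophic balance: in the Southern Hemisphere the Coriolis force deflects motion to the left, so the geostrophic wind blows 90° to the left of the pressure-gradient force (low pressure on the right).
Rotating 270° by 90° counterclockwise gives 180° — the wind blows toward the south.

180°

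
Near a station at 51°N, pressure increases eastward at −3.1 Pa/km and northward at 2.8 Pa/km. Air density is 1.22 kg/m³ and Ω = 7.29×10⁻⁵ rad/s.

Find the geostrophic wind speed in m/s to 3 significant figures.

Coriolis parameter at 51°N:
f = 2Ω sin φ = 2 × 7.29×10⁻⁵ × sin 51° = 1.13×10⁻⁴ s⁻¹
Component geostrophic relations (x east, y north):
u_g = −(1/(fρ)) ∂P/∂y,  v_g = (1/(fρ)) ∂P/∂x
u_g = −(2.8×10⁻³)/(1.13×10⁻⁴ × 1.22) = −20.3 m/s;  v_g = (−3.1×10⁻³)/(1.13×10⁻⁴ × 1.22) = −22.4 m/s
|V_g| = √(u_g² + v_g²) = 30.2 m/s

30.2 m/s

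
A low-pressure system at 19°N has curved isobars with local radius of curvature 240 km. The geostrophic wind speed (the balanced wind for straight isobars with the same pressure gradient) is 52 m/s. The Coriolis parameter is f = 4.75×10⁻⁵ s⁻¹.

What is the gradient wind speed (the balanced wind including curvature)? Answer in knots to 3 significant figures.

Around a low, centrifugal force acts outward with Coriolis, so pressure-gradient force balances both:
(1/ρ)|∂P/∂n| = fV + V²/R  →  V² + fR·V − fR·V_g = 0
With fR = 4.75×10⁻⁵ × 240×10³ m = 11.4 m/s:
V = [−fR + √((fR)² + 4 fR V_g)]/2 = [−11.4 + √(11.4² + 4×11.4×52)]/2 = 19.3 m/s
Subgeostrophic (V < V_g = 52 m/s), as expected around a low.
Converting: 19.3 m/s × 1.944 = 37.5 knots

37.5 knots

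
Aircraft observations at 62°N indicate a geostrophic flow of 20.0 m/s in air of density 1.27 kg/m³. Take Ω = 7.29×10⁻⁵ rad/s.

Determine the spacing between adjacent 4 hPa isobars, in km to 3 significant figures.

Coriolis parameter at 62°N:
f = 2Ω sin φ = 2 × 7.29×10⁻⁵ × sin 62° = 1.29×10⁻⁴ s⁻¹
Geostrophic balance rearranged: |∂P/∂n| = f ρ V_g
|∂P/∂n| = 1.29×10⁻⁴ × 1.27 × 20.0 = 3.27×10⁻³ Pa/m
Isobar spacing: Δn = ΔP/|∂P/∂n| = 400 Pa / 3.27×10⁻³ Pa/m = 122330 m ≈ 122 km

122 km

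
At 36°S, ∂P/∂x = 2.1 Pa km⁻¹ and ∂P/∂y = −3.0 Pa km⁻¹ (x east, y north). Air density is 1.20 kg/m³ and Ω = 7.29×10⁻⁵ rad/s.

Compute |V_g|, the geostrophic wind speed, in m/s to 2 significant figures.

Coriolis parameter at 36°S:
f = 2Ω sin φ = 2 × 7.29×10⁻⁵ × sin 36° = 8.57×10⁻⁵ s⁻¹
In the Southern Hemisphere f is negative: f = −8.57×10⁻⁵ s⁻¹.
Component geostrophic relations (x east, y north):
u_g = −(1/(fρ)) ∂P/∂y,  v_g = (1/(fρ)) ∂P/∂x
u_g = −(−3.0×10⁻³)/(−8.57×10⁻⁵ × 1.20) = −29.2 m/s;  v_g = (2.1×10⁻³)/(−8.57×10⁻⁵ × 1.20) = −20.4 m/s
|V_g| = √(u_g² + v_g²) = 35.6 m/s

36 m/s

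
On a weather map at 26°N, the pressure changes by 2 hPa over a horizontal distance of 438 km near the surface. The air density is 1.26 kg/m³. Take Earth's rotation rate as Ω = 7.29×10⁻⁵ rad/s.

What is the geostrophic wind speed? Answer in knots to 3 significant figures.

Coriolis parameter at 26°N:
f = 2Ω sin φ = 2 × 7.29×10⁻⁵ × sin 26° = 6.39×10⁻⁵ s⁻¹
Pressure gradient: |∂P/∂n| = 200 Pa / 438000 m = 4.57×10⁻⁴ Pa/m
Geostrophic balance (pressure-gradient force = Coriolis force):
V_g = (1/(fρ)) |∂P/∂n| = 4.57×10⁻⁴ / (6.39×10⁻⁵ × 1.26) = 5.67 m/s
Converting: 5.67 m/s × 1.944 = 11.0 knots

11.0 knots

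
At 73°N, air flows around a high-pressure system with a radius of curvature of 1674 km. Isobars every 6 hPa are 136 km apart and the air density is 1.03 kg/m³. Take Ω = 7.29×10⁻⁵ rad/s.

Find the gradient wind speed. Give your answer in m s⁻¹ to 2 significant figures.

36 m s⁻¹

Coriolis parameter at 73°N:
f = 2Ω sin φ = 2 × 7.29×10⁻⁵ × sin 73° = 1.39×10⁻⁴ s⁻¹
Pressure gradient: |∂P/∂n| = 600 Pa / 136000 m = 4.41×10⁻³ Pa/m
Geostrophic speed: V_g = |∂P/∂n|/(fρ) = 4.41×10⁻³/(1.39×10⁻⁴ × 1.03) = 30.7 m/s
Around a high, pressure-gradient force acts outward with centrifugal, so Coriolis balances both:
fV = (1/ρ)|∂P/∂n| + V²/R  →  V² − fR·V + fR·V_g = 0
With fR = 1.39×10⁻⁴ × 1674×10³ m = 233 m/s:
V = [fR − √((fR)² − 4 fR V_g)]/2 = [233 − √(233² − 4×233×30.7)]/2 = 36.4 m/s
Supergeostrophic (V > V_g = 30.7 m/s), as expected around a high.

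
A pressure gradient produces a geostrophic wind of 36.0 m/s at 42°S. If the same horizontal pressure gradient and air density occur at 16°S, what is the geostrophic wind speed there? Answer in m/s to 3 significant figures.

With the same pressure gradient and density, V_g ∝ 1/f ∝ 1/sin φ.
V₂ = V₁ · sin φ₁ / sin φ₂ = 36.0 × sin 42° / sin 16°
V₂ = 36.0 × 0.6691/0.2756 = 87.4 m/s

87.4 m/s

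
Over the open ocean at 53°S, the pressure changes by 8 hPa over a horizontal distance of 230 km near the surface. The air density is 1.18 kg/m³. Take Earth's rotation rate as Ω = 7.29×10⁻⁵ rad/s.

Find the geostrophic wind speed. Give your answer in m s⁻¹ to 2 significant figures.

25 m s⁻¹

Coriolis parameter at 53°S:
f = 2Ω sin φ = 2 × 7.29×10⁻⁵ × sin 53° = 1.16×10⁻⁴ s⁻¹
Pressure gradient: |∂P/∂n| = 800 Pa / 230000 m = 3.48×10⁻³ Pa/m
Geostrophic balance (pressure-gradient force = Coriolis force):
V_g = (1/(fρ)) |∂P/∂n| = 3.48×10⁻³ / (1.16×10⁻⁴ × 1.18) = 25.3 m/s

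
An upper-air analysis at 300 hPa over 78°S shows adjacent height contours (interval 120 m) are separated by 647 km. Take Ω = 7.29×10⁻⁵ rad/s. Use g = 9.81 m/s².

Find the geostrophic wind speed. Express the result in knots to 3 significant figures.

Coriolis parameter at 78°S:
f = 2Ω sin φ = 2 × 7.29×10⁻⁵ × sin 78° = 1.43×10⁻⁴ s⁻¹
Height gradient: |∂Z/∂n| = 120 m / 647000 m = 1.85×10⁻⁴
On a pressure surface, geostrophic balance gives V_g = (g/f)|∂Z/∂n|:
V_g = 9.81 × 1.85×10⁻⁴ / 1.43×10⁻⁴ = 12.8 m/s
Converting: 12.8 m/s × 1.944 = 24.8 knots

24.8 knots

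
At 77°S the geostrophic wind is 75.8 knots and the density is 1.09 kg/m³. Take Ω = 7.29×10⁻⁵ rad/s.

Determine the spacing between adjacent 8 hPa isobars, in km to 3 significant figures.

132 km

Coriolis parameter at 77°S:
f = 2Ω sin φ = 2 × 7.29×10⁻⁵ × sin 77° = 1.42×10⁻⁴ s⁻¹
Wind speed in SI: 75.8 knots = 39.0 m/s
Geostrophic balance rearranged: |∂P/∂n| = f ρ V_g
|∂P/∂n| = 1.42×10⁻⁴ × 1.09 × 39.0 = 6.04×10⁻³ Pa/m
Isobar spacing: Δn = ΔP/|∂P/∂n| = 800 Pa / 6.04×10⁻³ Pa/m = 132487 m ≈ 132 km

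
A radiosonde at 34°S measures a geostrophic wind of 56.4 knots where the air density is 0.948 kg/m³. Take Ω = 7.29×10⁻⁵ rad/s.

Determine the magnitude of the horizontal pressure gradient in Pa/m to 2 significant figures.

2.2×10⁻³ Pa/m

Coriolis parameter at 34°S:
f = 2Ω sin φ = 2 × 7.29×10⁻⁵ × sin 34° = 8.15×10⁻⁵ s⁻¹
Wind speed in SI: 56.4 knots = 29.0 m/s
Geostrophic balance rearranged: |∂P/∂n| = f ρ V_g
|∂P/∂n| = 8.15×10⁻⁵ × 0.948 × 29.0 = 2.24×10⁻³ Pa/m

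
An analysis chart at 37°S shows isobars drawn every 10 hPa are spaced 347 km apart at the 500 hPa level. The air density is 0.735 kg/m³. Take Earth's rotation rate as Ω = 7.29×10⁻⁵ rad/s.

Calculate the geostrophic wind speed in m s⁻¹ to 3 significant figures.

44.7 m s⁻¹

Coriolis parameter at 37°S:
f = 2Ω sin φ = 2 × 7.29×10⁻⁵ × sin 37° = 8.77×10⁻⁵ s⁻¹
Pressure gradient: |∂P/∂n| = 1000 Pa / 347000 m = 2.88×10⁻³ Pa/m
Geostrophic balance (pressure-gradient force = Coriolis force):
V_g = (1/(fρ)) |∂P/∂n| = 2.88×10⁻³ / (8.77×10⁻⁵ × 0.735) = 44.7 m/s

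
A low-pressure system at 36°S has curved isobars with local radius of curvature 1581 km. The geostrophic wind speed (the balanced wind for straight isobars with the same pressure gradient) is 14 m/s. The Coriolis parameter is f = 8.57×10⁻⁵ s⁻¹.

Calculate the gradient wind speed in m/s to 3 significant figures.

Around a low, centrifugal force acts outward with Coriolis, so pressure-gradient force balances both:
(1/ρ)|∂P/∂n| = fV + V²/R  →  V² + fR·V − fR·V_g = 0
With fR = 8.57×10⁻⁵ × 1581×10³ m = 135 m/s:
V = [−fR + √((fR)² + 4 fR V_g)]/2 = [−135 + √(135² + 4×135×14)]/2 = 12.8 m/s
Subgeostrophic (V < V_g = 14 m/s), as expected around a low.

12.8 m/s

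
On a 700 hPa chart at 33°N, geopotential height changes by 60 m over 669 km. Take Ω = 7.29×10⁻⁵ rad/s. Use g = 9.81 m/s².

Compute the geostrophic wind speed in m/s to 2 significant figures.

11 m/s

Coriolis parameter at 33°N:
f = 2Ω sin φ = 2 × 7.29×10⁻⁵ × sin 33° = 7.94×10⁻⁵ s⁻¹
Height gradient: |∂Z/∂n| = 60 m / 669000 m = 8.97×10⁻⁵
On a pressure surface, geostrophic balance gives V_g = (g/f)|∂Z/∂n|:
V_g = 9.81 × 8.97×10⁻⁵ / 7.94×10⁻⁵ = 11.1 m/s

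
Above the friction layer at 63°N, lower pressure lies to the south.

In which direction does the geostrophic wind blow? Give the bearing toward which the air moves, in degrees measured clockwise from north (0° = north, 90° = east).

270°

The pressure-gradient force points toward the south (bearing 180°).
Geostrophic balance: in the Northern Hemisphere the Coriolis force deflects motion to the right, so the geostrophic wind blows 90° to the right of the pressure-gradient force (low pressure on the left).
Rotating 180° by 90° clockwise gives 270° — the wind blows toward the west.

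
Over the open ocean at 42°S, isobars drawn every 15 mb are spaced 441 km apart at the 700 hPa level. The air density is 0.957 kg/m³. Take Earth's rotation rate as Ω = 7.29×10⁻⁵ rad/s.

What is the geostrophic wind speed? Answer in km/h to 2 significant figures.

130 km/h

Coriolis parameter at 42°S:
f = 2Ω sin φ = 2 × 7.29×10⁻⁵ × sin 42° = 9.76×10⁻⁵ s⁻¹
Pressure gradient: |∂P/∂n| = 1500 Pa / 441000 m = 3.40×10⁻³ Pa/m
Geostrophic balance (pressure-gradient force = Coriolis force):
V_g = (1/(fρ)) |∂P/∂n| = 3.40×10⁻³ / (9.76×10⁻⁵ × 0.957) = 36.4 m/s
Converting: 36.4 m/s × 3.6 = 130 km/h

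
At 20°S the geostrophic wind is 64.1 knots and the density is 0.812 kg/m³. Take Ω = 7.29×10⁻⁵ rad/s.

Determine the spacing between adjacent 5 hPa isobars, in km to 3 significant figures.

374 km

Coriolis parameter at 20°S:
f = 2Ω sin φ = 2 × 7.29×10⁻⁵ × sin 20° = 4.99×10⁻⁵ s⁻¹
Wind speed in SI: 64.1 knots = 33.0 m/s
Geostrophic balance rearranged: |∂P/∂n| = f ρ V_g
|∂P/∂n| = 4.99×10⁻⁵ × 0.812 × 33.0 = 1.34×10⁻³ Pa/m
Isobar spacing: Δn = ΔP/|∂P/∂n| = 500 Pa / 1.34×10⁻³ Pa/m = 374463 m ≈ 374 km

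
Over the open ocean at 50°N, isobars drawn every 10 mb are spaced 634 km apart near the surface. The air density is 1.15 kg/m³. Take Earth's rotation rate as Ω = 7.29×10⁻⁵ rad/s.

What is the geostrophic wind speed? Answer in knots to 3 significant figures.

23.9 knots

Coriolis parameter at 50°N:
f = 2Ω sin φ = 2 × 7.29×10⁻⁵ × sin 50° = 1.12×10⁻⁴ s⁻¹
Pressure gradient: |∂P/∂n| = 1000 Pa / 634000 m = 1.58×10⁻³ Pa/m
Geostrophic balance (pressure-gradient force = Coriolis force):
V_g = (1/(fρ)) |∂P/∂n| = 1.58×10⁻³ / (1.12×10⁻⁴ × 1.15) = 12.3 m/s
Converting: 12.3 m/s × 1.944 = 23.9 knots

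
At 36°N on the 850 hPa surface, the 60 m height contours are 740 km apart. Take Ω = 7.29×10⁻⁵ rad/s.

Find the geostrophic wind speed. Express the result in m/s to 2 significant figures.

9.3 m/s

Coriolis parameter at 36°N:
f = 2Ω sin φ = 2 × 7.29×10⁻⁵ × sin 36° = 8.57×10⁻⁵ s⁻¹
Height gradient: |∂Z/∂n| = 60 m / 740000 m = 8.11×10⁻⁵
On a pressure surface, geostrophic balance gives V_g = (g/f)|∂Z/∂n|:
V_g = 9.81 × 8.11×10⁻⁵ / 8.57×10⁻⁵ = 9.28 m/s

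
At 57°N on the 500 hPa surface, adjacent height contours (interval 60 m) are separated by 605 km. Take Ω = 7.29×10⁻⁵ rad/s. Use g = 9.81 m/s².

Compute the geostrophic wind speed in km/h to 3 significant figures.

Coriolis parameter at 57°N:
f = 2Ω sin φ = 2 × 7.29×10⁻⁵ × sin 57° = 1.22×10⁻⁴ s⁻¹
Height gradient: |∂Z/∂n| = 60 m / 605000 m = 9.92×10⁻⁵
On a pressure surface, geostrophic balance gives V_g = (g/f)|∂Z/∂n|:
V_g = 9.81 × 9.92×10⁻⁵ / 1.22×10⁻⁴ = 7.96 m/s
Converting: 7.96 m/s × 3.6 = 28.6 km/h

28.6 km/h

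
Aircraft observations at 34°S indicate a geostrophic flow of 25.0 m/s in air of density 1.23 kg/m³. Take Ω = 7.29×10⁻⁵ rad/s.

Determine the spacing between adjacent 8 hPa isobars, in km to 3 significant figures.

319 km

Coriolis parameter at 34°S:
f = 2Ω sin φ = 2 × 7.29×10⁻⁵ × sin 34° = 8.15×10⁻⁵ s⁻¹
Geostrophic balance rearranged: |∂P/∂n| = f ρ V_g
|∂P/∂n| = 8.15×10⁻⁵ × 1.23 × 25.0 = 2.51×10⁻³ Pa/m
Isobar spacing: Δn = ΔP/|∂P/∂n| = 800 Pa / 2.51×10⁻³ Pa/m = 319099 m ≈ 319 km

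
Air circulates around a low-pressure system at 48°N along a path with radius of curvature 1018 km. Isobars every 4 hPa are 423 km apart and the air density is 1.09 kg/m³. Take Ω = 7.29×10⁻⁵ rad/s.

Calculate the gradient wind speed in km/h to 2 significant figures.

27 km/h

Coriolis parameter at 48°N:
f = 2Ω sin φ = 2 × 7.29×10⁻⁵ × sin 48° = 1.08×10⁻⁴ s⁻¹
Pressure gradient: |∂P/∂n| = 400 Pa / 423000 m = 9.46×10⁻⁴ Pa/m
Geostrophic speed: V_g = |∂P/∂n|/(fρ) = 9.46×10⁻⁴/(1.08×10⁻⁴ × 1.09) = 8.01 m/s
Around a low, centrifugal force acts outward with Coriolis, so pressure-gradient force balances both:
(1/ρ)|∂P/∂n| = fV + V²/R  →  V² + fR·V − fR·V_g = 0
With fR = 1.08×10⁻⁴ × 1018×10³ m = 110 m/s:
V = [−fR + √((fR)² + 4 fR V_g)]/2 = [−110 + √(110² + 4×110×8.01)]/2 = 7.5 m/s
Subgeostrophic (V < V_g = 8.01 m/s), as expected around a low.
Converting: 7.5 m/s × 3.6 = 27 km/h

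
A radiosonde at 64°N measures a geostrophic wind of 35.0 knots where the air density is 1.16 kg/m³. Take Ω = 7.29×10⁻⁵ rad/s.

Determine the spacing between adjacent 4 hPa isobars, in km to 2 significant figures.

150 km

Coriolis parameter at 64°N:
f = 2Ω sin φ = 2 × 7.29×10⁻⁵ × sin 64° = 1.31×10⁻⁴ s⁻¹
Wind speed in SI: 35.0 knots = 18.0 m/s
Geostrophic balance rearranged: |∂P/∂n| = f ρ V_g
|∂P/∂n| = 1.31×10⁻⁴ × 1.16 × 18.0 = 2.74×10⁻³ Pa/m
Isobar spacing: Δn = ΔP/|∂P/∂n| = 400 Pa / 2.74×10⁻³ Pa/m = 146143 m ≈ 150 km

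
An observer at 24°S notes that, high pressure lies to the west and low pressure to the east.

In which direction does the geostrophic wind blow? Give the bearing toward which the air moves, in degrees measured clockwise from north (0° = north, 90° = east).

The pressure-gradient force points toward the east (bearing 090°).
Geostrophic balance: in the Southern Hemisphere the Coriolis force deflects motion to the left, so the geostrophic wind blows 90° to the left of the pressure-gradient force (low pressure on the right).
Rotating 090° by 90° counterclockwise gives 000° — the wind blows toward the north.

000°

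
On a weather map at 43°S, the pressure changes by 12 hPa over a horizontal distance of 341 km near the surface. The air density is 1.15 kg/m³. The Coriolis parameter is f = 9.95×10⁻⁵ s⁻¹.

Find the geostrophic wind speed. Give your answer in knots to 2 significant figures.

Pressure gradient: |∂P/∂n| = 1200 Pa / 341000 m = 3.52×10⁻³ Pa/m
Geostrophic balance (pressure-gradient force = Coriolis force):
V_g = (1/(fρ)) |∂P/∂n| = 3.52×10⁻³ / (9.95×10⁻⁵ × 1.15) = 30.8 m/s
Converting: 30.8 m/s × 1.944 = 60 knots

60 knots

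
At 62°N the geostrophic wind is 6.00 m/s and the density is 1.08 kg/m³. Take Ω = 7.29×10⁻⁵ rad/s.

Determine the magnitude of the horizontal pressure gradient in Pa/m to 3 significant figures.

8.34×10⁻⁴ Pa/m

Coriolis parameter at 62°N:
f = 2Ω sin φ = 2 × 7.29×10⁻⁵ × sin 62° = 1.29×10⁻⁴ s⁻¹
Geostrophic balance rearranged: |∂P/∂n| = f ρ V_g
|∂P/∂n| = 1.29×10⁻⁴ × 1.08 × 6.00 = 8.34×10⁻⁴ Pa/m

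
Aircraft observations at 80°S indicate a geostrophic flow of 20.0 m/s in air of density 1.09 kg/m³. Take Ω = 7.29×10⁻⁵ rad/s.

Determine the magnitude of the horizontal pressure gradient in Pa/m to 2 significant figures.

Coriolis parameter at 80°S:
f = 2Ω sin φ = 2 × 7.29×10⁻⁵ × sin 80° = 1.44×10⁻⁴ s⁻¹
Geostrophic balance rearranged: |∂P/∂n| = f ρ V_g
|∂P/∂n| = 1.44×10⁻⁴ × 1.09 × 20.0 = 3.13×10⁻³ Pa/m

3.1×10⁻³ Pa/m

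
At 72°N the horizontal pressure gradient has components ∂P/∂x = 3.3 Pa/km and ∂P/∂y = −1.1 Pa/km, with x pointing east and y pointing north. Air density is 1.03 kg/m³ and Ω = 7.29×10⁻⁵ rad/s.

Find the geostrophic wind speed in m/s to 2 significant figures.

Coriolis parameter at 72°N:
f = 2Ω sin φ = 2 × 7.29×10⁻⁵ × sin 72° = 1.39×10⁻⁴ s⁻¹
Component geostrophic relations (x east, y north):
u_g = −(1/(fρ)) ∂P/∂y,  v_g = (1/(fρ)) ∂P/∂x
u_g = −(−1.1×10⁻³)/(1.39×10⁻⁴ × 1.03) = 7.70 m/s;  v_g = (3.3×10⁻³)/(1.39×10⁻⁴ × 1.03) = 23.1 m/s
|V_g| = √(u_g² + v_g²) = 24.4 m/s

24 m/s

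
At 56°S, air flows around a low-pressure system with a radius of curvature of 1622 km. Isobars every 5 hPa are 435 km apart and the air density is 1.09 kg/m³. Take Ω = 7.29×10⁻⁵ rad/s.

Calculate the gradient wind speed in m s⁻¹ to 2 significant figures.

8.4 m s⁻¹

Coriolis parameter at 56°S:
f = 2Ω sin φ = 2 × 7.29×10⁻⁵ × sin 56° = 1.21×10⁻⁴ s⁻¹
Pressure gradient: |∂P/∂n| = 500 Pa / 435000 m = 1.15×10⁻³ Pa/m
Geostrophic speed: V_g = |∂P/∂n|/(fρ) = 1.15×10⁻³/(1.21×10⁻⁴ × 1.09) = 8.72 m/s
Around a low, centrifugal force acts outward with Coriolis, so pressure-gradient force balances both:
(1/ρ)|∂P/∂n| = fV + V²/R  →  V² + fR·V − fR·V_g = 0
With fR = 1.21×10⁻⁴ × 1622×10³ m = 196 m/s:
V = [−fR + √((fR)² + 4 fR V_g)]/2 = [−196 + √(196² + 4×196×8.72)]/2 = 8.37 m/s
Subgeostrophic (V < V_g = 8.72 m/s), as expected around a low.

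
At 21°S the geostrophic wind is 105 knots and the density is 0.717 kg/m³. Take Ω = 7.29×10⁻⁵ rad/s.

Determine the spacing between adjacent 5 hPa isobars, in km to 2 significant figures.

Coriolis parameter at 21°S:
f = 2Ω sin φ = 2 × 7.29×10⁻⁵ × sin 21° = 5.23×10⁻⁵ s⁻¹
Wind speed in SI: 105 knots = 54.0 m/s
Geostrophic balance rearranged: |∂P/∂n| = f ρ V_g
|∂P/∂n| = 5.23×10⁻⁵ × 0.717 × 54.0 = 2.02×10⁻³ Pa/m
Isobar spacing: Δn = ΔP/|∂P/∂n| = 500 Pa / 2.02×10⁻³ Pa/m = 247080 m ≈ 250 km

250 km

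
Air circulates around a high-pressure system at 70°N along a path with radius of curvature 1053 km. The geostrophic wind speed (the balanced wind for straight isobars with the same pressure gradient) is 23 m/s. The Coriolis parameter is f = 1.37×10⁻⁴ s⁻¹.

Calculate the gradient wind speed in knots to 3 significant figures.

55.8 knots

Around a high, pressure-gradient force acts outward with centrifugal, so Coriolis balances both:
fV = (1/ρ)|∂P/∂n| + V²/R  →  V² − fR·V + fR·V_g = 0
With fR = 1.37×10⁻⁴ × 1053×10³ m = 144 m/s:
V = [fR − √((fR)² − 4 fR V_g)]/2 = [144 − √(144² − 4×144×23)]/2 = 28.7 m/s
Supergeostrophic (V > V_g = 23 m/s), as expected around a high.
Converting: 28.7 m/s × 1.944 = 55.8 knots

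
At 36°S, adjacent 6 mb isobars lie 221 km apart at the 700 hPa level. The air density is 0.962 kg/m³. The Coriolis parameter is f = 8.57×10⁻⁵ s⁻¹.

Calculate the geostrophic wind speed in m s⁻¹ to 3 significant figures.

32.9 m s⁻¹

Pressure gradient: |∂P/∂n| = 600 Pa / 221000 m = 2.71×10⁻³ Pa/m
Geostrophic balance (pressure-gradient force = Coriolis force):
V_g = (1/(fρ)) |∂P/∂n| = 2.71×10⁻³ / (8.57×10⁻⁵ × 0.962) = 32.9 m/s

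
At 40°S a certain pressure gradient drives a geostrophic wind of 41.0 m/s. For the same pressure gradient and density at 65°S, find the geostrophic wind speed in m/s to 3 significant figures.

29.1 m/s

With the same pressure gradient and density, V_g ∝ 1/f ∝ 1/sin φ.
V₂ = V₁ · sin φ₁ / sin φ₂ = 41.0 × sin 40° / sin 65°
V₂ = 41.0 × 0.6428/0.9063 = 29.1 m/s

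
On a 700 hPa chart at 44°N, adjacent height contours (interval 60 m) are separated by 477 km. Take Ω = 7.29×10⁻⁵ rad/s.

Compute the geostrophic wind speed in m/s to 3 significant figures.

Coriolis parameter at 44°N:
f = 2Ω sin φ = 2 × 7.29×10⁻⁵ × sin 44° = 1.01×10⁻⁴ s⁻¹
Height gradient: |∂Z/∂n| = 60 m / 477000 m = 1.26×10⁻⁴
On a pressure surface, geostrophic balance gives V_g = (g/f)|∂Z/∂n|:
V_g = 9.81 × 1.26×10⁻⁴ / 1.01×10⁻⁴ = 12.2 m/s

12.2 m/s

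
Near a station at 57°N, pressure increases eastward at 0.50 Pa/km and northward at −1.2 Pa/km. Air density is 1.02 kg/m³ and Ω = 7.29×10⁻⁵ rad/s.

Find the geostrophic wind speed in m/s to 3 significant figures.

10.4 m/s

Coriolis parameter at 57°N:
f = 2Ω sin φ = 2 × 7.29×10⁻⁵ × sin 57° = 1.22×10⁻⁴ s⁻¹
Component geostrophic relations (x east, y north):
u_g = −(1/(fρ)) ∂P/∂y,  v_g = (1/(fρ)) ∂P/∂x
u_g = −(−1.2×10⁻³)/(1.22×10⁻⁴ × 1.02) = 9.62 m/s;  v_g = (0.50×10⁻³)/(1.22×10⁻⁴ × 1.02) = 4.01 m/s
|V_g| = √(u_g² + v_g²) = 10.4 m/s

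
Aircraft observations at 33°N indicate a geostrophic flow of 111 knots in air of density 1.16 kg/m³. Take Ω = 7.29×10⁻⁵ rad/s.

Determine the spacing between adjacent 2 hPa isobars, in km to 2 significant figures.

Coriolis parameter at 33°N:
f = 2Ω sin φ = 2 × 7.29×10⁻⁵ × sin 33° = 7.94×10⁻⁵ s⁻¹
Wind speed in SI: 111 knots = 57.1 m/s
Geostrophic balance rearranged: |∂P/∂n| = f ρ V_g
|∂P/∂n| = 7.94×10⁻⁵ × 1.16 × 57.1 = 5.26×10⁻³ Pa/m
Isobar spacing: Δn = ΔP/|∂P/∂n| = 200 Pa / 5.26×10⁻³ Pa/m = 38023 m ≈ 38 km

38 km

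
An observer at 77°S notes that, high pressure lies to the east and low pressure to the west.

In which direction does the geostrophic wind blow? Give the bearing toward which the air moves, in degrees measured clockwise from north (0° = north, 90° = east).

180°

The pressure-gradient force points toward the west (bearing 270°).
Geostrophic balance: in the Southern Hemisphere the Coriolis force deflects motion to the left, so the geostrophic wind blows 90° to the left of the pressure-gradient force (low pressure on the right).
Rotating 270° by 90° counterclockwise gives 180° — the wind blows toward the south.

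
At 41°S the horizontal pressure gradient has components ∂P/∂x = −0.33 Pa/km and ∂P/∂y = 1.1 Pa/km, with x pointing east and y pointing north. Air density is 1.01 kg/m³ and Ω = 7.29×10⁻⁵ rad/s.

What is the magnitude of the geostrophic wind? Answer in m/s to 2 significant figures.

12 m/s

Coriolis parameter at 41°S:
f = 2Ω sin φ = 2 × 7.29×10⁻⁵ × sin 41° = 9.57×10⁻⁵ s⁻¹
In the Southern Hemisphere f is negative: f = −9.57×10⁻⁵ s⁻¹.
Component geostrophic relations (x east, y north):
u_g = −(1/(fρ)) ∂P/∂y,  v_g = (1/(fρ)) ∂P/∂x
u_g = −(1.1×10⁻³)/(−9.57×10⁻⁵ × 1.01) = 11.4 m/s;  v_g = (−0.33×10⁻³)/(−9.57×10⁻⁵ × 1.01) = 3.42 m/s
|V_g| = √(u_g² + v_g²) = 11.9 m/s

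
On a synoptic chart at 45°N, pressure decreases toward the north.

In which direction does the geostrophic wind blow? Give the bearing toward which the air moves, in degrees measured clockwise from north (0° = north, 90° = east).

The pressure-gradient force points toward the north (bearing 000°).
Geostrophic balance: in the Northern Hemisphere the Coriolis force deflects motion to the right, so the geostrophic wind blows 90° to the right of the pressure-gradient force (low pressure on the left).
Rotating 000° by 90° clockwise gives 090° — the wind blows toward the east.

090°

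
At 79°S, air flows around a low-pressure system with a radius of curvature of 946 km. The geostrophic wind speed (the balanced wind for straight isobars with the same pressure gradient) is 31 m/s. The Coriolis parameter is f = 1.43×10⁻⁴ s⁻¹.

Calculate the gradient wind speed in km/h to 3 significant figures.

93.6 km/h

Around a low, centrifugal force acts outward with Coriolis, so pressure-gradient force balances both:
(1/ρ)|∂P/∂n| = fV + V²/R  →  V² + fR·V − fR·V_g = 0
With fR = 1.43×10⁻⁴ × 946×10³ m = 135 m/s:
V = [−fR + √((fR)² + 4 fR V_g)]/2 = [−135 + √(135² + 4×135×31)]/2 = 26 m/s
Subgeostrophic (V < V_g = 31 m/s), as expected around a low.
Converting: 26 m/s × 3.6 = 93.6 km/h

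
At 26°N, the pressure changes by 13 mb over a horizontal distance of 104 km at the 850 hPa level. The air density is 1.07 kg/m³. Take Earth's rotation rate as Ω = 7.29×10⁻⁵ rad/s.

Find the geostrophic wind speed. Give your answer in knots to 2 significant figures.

Coriolis parameter at 26°N:
f = 2Ω sin φ = 2 × 7.29×10⁻⁵ × sin 26° = 6.39×10⁻⁵ s⁻¹
Pressure gradient: |∂P/∂n| = 1300 Pa / 104000 m = 1.25×10⁻² Pa/m
Geostrophic balance (pressure-gradient force = Coriolis force):
V_g = (1/(fρ)) |∂P/∂n| = 1.25×10⁻² / (6.39×10⁻⁵ × 1.07) = 183 m/s
Converting: 183 m/s × 1.944 = 360 knots

360 knots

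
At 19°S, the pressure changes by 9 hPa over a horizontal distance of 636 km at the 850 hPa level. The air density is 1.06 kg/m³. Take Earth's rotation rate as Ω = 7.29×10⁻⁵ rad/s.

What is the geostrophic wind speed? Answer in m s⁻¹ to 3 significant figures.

Coriolis parameter at 19°S:
f = 2Ω sin φ = 2 × 7.29×10⁻⁵ × sin 19° = 4.75×10⁻⁵ s⁻¹
Pressure gradient: |∂P/∂n| = 900 Pa / 636000 m = 1.42×10⁻³ Pa/m
Geostrophic balance (pressure-gradient force = Coriolis force):
V_g = (1/(fρ)) |∂P/∂n| = 1.42×10⁻³ / (4.75×10⁻⁵ × 1.06) = 28.1 m/s

28.1 m s⁻¹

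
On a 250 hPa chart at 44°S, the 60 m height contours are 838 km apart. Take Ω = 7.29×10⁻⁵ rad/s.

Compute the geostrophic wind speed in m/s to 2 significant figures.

Coriolis parameter at 44°S:
f = 2Ω sin φ = 2 × 7.29×10⁻⁵ × sin 44° = 1.01×10⁻⁴ s⁻¹
Height gradient: |∂Z/∂n| = 60 m / 838000 m = 7.16×10⁻⁵
On a pressure surface, geostrophic balance gives V_g = (g/f)|∂Z/∂n|:
V_g = 9.81 × 7.16×10⁻⁵ / 1.01×10⁻⁴ = 6.94 m/s

6.9 m/s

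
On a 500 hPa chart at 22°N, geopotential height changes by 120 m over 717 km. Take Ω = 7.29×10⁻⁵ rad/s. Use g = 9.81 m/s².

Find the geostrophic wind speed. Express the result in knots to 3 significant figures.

Coriolis parameter at 22°N:
f = 2Ω sin φ = 2 × 7.29×10⁻⁵ × sin 22° = 5.46×10⁻⁵ s⁻¹
Height gradient: |∂Z/∂n| = 120 m / 717000 m = 1.67×10⁻⁴
On a pressure surface, geostrophic balance gives V_g = (g/f)|∂Z/∂n|:
V_g = 9.81 × 1.67×10⁻⁴ / 5.46×10⁻⁵ = 30.1 m/s
Converting: 30.1 m/s × 1.944 = 58.4 knots

58.4 knots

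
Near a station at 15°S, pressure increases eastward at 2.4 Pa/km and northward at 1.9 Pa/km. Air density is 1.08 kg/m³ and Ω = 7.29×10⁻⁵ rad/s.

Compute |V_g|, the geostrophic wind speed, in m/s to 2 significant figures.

Coriolis parameter at 15°S:
f = 2Ω sin φ = 2 × 7.29×10⁻⁵ × sin 15° = 3.77×10⁻⁵ s⁻¹
In the Southern Hemisphere f is negative: f = −3.77×10⁻⁵ s⁻¹.
Component geostrophic relations (x east, y north):
u_g = −(1/(fρ)) ∂P/∂y,  v_g = (1/(fρ)) ∂P/∂x
u_g = −(1.9×10⁻³)/(−3.77×10⁻⁵ × 1.08) = 46.6 m/s;  v_g = (2.4×10⁻³)/(−3.77×10⁻⁵ × 1.08) = −58.9 m/s
|V_g| = √(u_g² + v_g²) = 75.1 m/s

75 m/s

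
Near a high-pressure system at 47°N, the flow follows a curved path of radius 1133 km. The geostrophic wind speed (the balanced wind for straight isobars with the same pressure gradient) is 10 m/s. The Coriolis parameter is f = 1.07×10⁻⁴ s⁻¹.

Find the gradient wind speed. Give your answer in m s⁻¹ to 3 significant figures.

11.0 m s⁻¹

Around a high, pressure-gradient force acts outward with centrifugal, so Coriolis balances both:
fV = (1/ρ)|∂P/∂n| + V²/R  →  V² − fR·V + fR·V_g = 0
With fR = 1.07×10⁻⁴ × 1133×10³ m = 121 m/s:
V = [fR − √((fR)² − 4 fR V_g)]/2 = [121 − √(121² − 4×121×10)]/2 = 11 m/s
Supergeostrophic (V > V_g = 10 m/s), as expected around a high.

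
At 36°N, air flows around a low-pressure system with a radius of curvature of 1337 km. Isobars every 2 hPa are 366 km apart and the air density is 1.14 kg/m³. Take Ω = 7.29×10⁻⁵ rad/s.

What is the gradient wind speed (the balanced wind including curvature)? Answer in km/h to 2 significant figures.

19 km/h

Coriolis parameter at 36°N:
f = 2Ω sin φ = 2 × 7.29×10⁻⁵ × sin 36° = 8.57×10⁻⁵ s⁻¹
Pressure gradient: |∂P/∂n| = 200 Pa / 366000 m = 5.46×10⁻⁴ Pa/m
Geostrophic speed: V_g = |∂P/∂n|/(fρ) = 5.46×10⁻⁴/(8.57×10⁻⁵ × 1.14) = 5.59 m/s
Around a low, centrifugal force acts outward with Coriolis, so pressure-gradient force balances both:
(1/ρ)|∂P/∂n| = fV + V²/R  →  V² + fR·V − fR·V_g = 0
With fR = 8.57×10⁻⁵ × 1337×10³ m = 115 m/s:
V = [−fR + √((fR)² + 4 fR V_g)]/2 = [−115 + √(115² + 4×115×5.59)]/2 = 5.34 m/s
Subgeostrophic (V < V_g = 5.59 m/s), as expected around a low.
Converting: 5.34 m/s × 3.6 = 19 km/h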